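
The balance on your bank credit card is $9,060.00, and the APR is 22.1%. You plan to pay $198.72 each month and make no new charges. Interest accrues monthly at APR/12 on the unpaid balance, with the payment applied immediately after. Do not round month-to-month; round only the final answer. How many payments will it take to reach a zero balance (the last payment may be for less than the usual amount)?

Monthly rate r = 22.1%/12 = 1.84167% = 0.0184167.
Recurrence: B ← B·(1+r) − $198.72.
Month 1: interest $166.86; balance after payment $9,028.14.
Month 2: interest $166.27; balance after payment $8,995.68.
Closed form: n = −ln(1 − rB₀/P)/ln(1+r) = −ln(0.16035)/ln(1.01842) ≈ 100.300, so the balance reaches zero during payment 101.

101 payments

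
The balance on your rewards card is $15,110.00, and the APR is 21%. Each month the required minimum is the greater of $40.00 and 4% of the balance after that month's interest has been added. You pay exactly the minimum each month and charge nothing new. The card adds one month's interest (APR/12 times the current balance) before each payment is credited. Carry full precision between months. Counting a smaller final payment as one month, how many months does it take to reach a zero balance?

149 months

Monthly rate r = 21%/12 = 1.75% = 0.0175.
While 4% of the post-interest balance exceeds $40.00, each month B ← (B·(1+r))·(1 − 0.04), i.e. B shrinks by the factor (1+r)·0.96 = 0.9768.
This holds for months 1–117. Entering month 118 the balance is $969.45; 4% of the post-interest balance is now below $40.00, so the flat $40.00 minimum applies from here.
From month 118 a fixed $40.00 at rate r clears $969.45 in 32 more payments. Total: 117 + 32 = 149 months.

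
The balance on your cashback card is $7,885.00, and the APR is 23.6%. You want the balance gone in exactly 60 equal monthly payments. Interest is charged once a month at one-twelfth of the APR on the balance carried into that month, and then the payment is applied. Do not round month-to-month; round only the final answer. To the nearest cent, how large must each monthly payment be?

$225.01

Monthly rate r = 23.6%/12 = 1.96667% = 0.0196667.
Level-payment amortization: P = B₀·r / (1 − (1+r)^(−n)) = 7885.00·0.0196667 / (1 − 1.01967^(−60)).
Denominator 1 − (1+r)^(−60) = 0.68918164.
P = 155.072 / 0.68918164 ≈ 225.01.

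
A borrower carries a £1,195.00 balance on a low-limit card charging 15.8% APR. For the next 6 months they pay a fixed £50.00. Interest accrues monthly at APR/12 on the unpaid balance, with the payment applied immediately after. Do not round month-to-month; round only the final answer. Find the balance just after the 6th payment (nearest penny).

Monthly rate r = 15.8%/12 = 1.31667% = 0.0131667.
Each month: B ← B·(1+r) − £50.00.
Month 1: interest £15.73; balance after payment £1,160.73.
Month 2: interest £15.28; balance after payment £1,126.02.
Month 3: interest £14.83; balance after payment £1,090.84.
Month 4: interest £14.36; balance after payment £1,055.21.
Month 5: interest £13.89; balance after payment £1,019.10.
Month 6: interest £13.42; balance after payment £982.52.

£982.52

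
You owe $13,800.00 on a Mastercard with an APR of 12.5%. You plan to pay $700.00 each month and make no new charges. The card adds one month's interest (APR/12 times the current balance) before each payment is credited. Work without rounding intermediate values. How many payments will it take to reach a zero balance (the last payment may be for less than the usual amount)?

Monthly rate r = 12.5%/12 = 1.04167% = 0.0104167.
Recurrence: B ← B·(1+r) − $700.00.
Month 1: interest $143.75; balance after payment $13,243.75.
Month 2: interest $137.96; balance after payment $12,681.71.
Closed form: n = −ln(1 − rB₀/P)/ln(1+r) = −ln(0.79464)/ln(1.01042) ≈ 22.182, so the balance reaches zero during payment 23.

23 months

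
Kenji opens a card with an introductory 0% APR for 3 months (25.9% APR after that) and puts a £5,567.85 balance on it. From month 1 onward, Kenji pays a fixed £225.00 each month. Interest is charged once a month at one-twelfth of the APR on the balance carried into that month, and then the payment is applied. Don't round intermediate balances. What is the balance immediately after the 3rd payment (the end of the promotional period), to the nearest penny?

Promo months 1–3 at r₀ = 0%/12 = 0; months 4+ at r₁ = 25.9%/12 = 0.0215833.
After month 3 (no interest yet): B = £5,567.85 − 3·£225.00 = £4,892.85.

£4,892.85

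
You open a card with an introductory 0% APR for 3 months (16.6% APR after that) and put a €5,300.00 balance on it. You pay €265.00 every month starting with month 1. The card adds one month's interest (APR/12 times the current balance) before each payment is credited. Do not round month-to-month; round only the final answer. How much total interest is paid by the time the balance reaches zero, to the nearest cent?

Promo months 1–3 at r₀ = 0%/12 = 0; months 4+ at r₁ = 16.6%/12 = 0.0138333.
After month 3 (no interest yet): B = €5,300.00 − 3·€265.00 = €4,505.00.
Then at r₁ with €265.00/mo: n₂ = −ln(1 − r₁·B/P)/ln(1+r₁) ≈ 19.51 → 20 more payments.
Total paid = 22·€265.00 + €136.74 = €5,966.74; interest = €5,966.74 − €5,300.00 = €666.74.

€666.74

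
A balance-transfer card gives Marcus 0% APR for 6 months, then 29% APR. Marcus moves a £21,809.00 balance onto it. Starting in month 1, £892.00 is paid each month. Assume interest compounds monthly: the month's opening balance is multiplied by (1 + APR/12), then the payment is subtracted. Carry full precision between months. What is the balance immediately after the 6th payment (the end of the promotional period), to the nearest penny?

Promo months 1–6 at r₀ = 0%/12 = 0; months 7+ at r₁ = 29%/12 = 0.0241667.
After month 6 (no interest yet): B = £21,809.00 − 6·£892.00 = £16,457.00.

£16,457.00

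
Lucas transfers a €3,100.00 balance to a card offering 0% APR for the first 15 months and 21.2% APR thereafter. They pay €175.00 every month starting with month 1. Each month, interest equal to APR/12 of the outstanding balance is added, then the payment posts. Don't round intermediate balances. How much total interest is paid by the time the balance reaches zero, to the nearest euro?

€16

Promo months 1–15 at r₀ = 0%/12 = 0; months 16+ at r₁ = 21.2%/12 = 0.0176667.
After month 15 (no interest yet): B = €3,100.00 − 15·€175.00 = €475.00.
Then at r₁ with €175.00/mo: n₂ = −ln(1 − r₁·B/P)/ln(1+r₁) ≈ 2.81 → 3 more payments.
Total paid = 17·€175.00 + €141.29 = €3,116.29; interest = €3,116.29 − €3,100.00 = €16.29.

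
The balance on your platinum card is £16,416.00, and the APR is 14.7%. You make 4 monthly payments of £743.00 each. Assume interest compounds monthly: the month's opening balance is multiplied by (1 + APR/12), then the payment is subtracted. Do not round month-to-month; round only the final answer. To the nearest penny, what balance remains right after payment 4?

Monthly rate r = 14.7%/12 = 1.225% = 0.01225.
Each month: B ← B·(1+r) − £743.00.
Month 1: interest £201.10; balance after payment £15,874.10.
Month 2: interest £194.46; balance after payment £15,325.55.
Month 3: interest £187.74; balance after payment £14,770.29.
Month 4: interest £180.94; balance after payment £14,208.23.

£14,208.23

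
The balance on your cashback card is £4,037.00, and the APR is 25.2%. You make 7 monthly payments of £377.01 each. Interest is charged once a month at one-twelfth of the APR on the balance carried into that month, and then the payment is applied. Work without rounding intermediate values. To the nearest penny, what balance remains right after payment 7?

£1,857.89

Monthly rate r = 25.2%/12 = 2.1% = 0.021.
Each month: B ← B·(1+r) − £377.01.
Month 1: interest £84.78; balance after payment £3,744.77.
Month 2: interest £78.64; balance after payment £3,446.40.
Month 3: interest £72.37; balance after payment £3,141.76.
Month 4: interest £65.98; balance after payment £2,830.73.
Month 5: interest £59.45; balance after payment £2,513.16.
Month 6: interest £52.78; balance after payment £2,188.93.
Month 7: interest £45.97; balance after payment £1,857.89.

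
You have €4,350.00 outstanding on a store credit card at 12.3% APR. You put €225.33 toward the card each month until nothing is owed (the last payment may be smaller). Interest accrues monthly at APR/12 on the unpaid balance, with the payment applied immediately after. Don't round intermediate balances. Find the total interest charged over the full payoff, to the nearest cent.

Monthly rate r = 12.3%/12 = 1.025% = 0.01025.
Payoff takes n = ⌈−ln(1 − rB₀/P)/ln(1+r)⌉ = ⌈21.622⌉ = 22 payments; the last is €140.32.
Total paid = 21·€225.33 + €140.32 = €4,872.25.
Total interest = total paid − principal = €4,872.25 − €4,350.00 = €522.25.

€522.25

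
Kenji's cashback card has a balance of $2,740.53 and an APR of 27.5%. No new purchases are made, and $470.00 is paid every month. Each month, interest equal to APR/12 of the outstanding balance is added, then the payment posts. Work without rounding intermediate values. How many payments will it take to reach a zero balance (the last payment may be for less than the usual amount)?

7 payments

Monthly rate r = 27.5%/12 = 2.29167% = 0.0229167.
Recurrence: B ← B·(1+r) − $470.00.
Month 1: interest $62.80; balance after payment $2,333.33.
Month 2: interest $53.47; balance after payment $1,916.81.
Closed form: n = −ln(1 − rB₀/P)/ln(1+r) = −ln(0.86637)/ln(1.02292) ≈ 6.331, so the balance reaches zero during payment 7.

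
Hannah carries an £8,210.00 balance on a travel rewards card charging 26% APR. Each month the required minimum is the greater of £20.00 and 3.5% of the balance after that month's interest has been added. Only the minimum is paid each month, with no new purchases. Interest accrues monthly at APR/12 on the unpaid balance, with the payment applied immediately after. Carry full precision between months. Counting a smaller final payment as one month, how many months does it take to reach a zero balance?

Monthly rate r = 26%/12 = 2.16667% = 0.0216667.
While 3.5% of the post-interest balance exceeds £20.00, each month B ← (B·(1+r))·(1 − 0.035), i.e. B shrinks by the factor (1+r)·0.965 = 0.98591.
This holds for months 1–190. Entering month 191 the balance is £553.71; 3.5% of the post-interest balance is now below £20.00, so the flat £20.00 minimum applies from here.
From month 191 a fixed £20.00 at rate r clears £553.71 in 43 more payments. Total: 190 + 43 = 233 months.

233 months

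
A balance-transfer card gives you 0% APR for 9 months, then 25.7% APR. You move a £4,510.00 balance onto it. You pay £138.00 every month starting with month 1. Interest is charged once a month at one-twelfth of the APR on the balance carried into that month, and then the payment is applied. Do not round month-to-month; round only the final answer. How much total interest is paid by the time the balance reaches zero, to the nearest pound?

£1,340

Promo months 1–9 at r₀ = 0%/12 = 0; months 10+ at r₁ = 25.7%/12 = 0.0214167.
After month 9 (no interest yet): B = £4,510.00 − 9·£138.00 = £3,268.00.
Then at r₁ with £138.00/mo: n₂ = −ln(1 − r₁·B/P)/ln(1+r₁) ≈ 33.39 → 34 more payments.
Total paid = 42·£138.00 + £54.44 = £5,850.44; interest = £5,850.44 − £4,510.00 = £1,340.44.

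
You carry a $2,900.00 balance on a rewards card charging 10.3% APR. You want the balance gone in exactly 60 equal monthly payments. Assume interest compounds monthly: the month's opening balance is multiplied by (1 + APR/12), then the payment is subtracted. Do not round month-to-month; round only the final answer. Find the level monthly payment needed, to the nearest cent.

$62.05

Monthly rate r = 10.3%/12 = 0.858333% = 0.00858333.
Level-payment amortization: P = B₀·r / (1 − (1+r)^(−n)) = 2900.00·0.00858333 / (1 − 1.00858^(−60)).
Denominator 1 − (1+r)^(−60) = 0.401184869.
P = 24.8917 / 0.401184869 ≈ 62.05.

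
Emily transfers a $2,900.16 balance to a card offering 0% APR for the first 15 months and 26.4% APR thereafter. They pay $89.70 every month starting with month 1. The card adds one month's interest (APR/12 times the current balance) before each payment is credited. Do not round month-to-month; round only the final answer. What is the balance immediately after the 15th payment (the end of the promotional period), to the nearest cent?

$1,554.66

Promo months 1–15 at r₀ = 0%/12 = 0; months 16+ at r₁ = 26.4%/12 = 0.022.
After month 15 (no interest yet): B = $2,900.16 − 15·$89.70 = $1,554.66.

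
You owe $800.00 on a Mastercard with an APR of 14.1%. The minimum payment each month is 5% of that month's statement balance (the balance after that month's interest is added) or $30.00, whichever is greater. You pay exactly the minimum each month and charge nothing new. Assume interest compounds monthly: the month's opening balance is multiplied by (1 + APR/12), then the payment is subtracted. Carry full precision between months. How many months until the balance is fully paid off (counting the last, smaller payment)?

Monthly rate r = 14.1%/12 = 1.175% = 0.01175.
While 5% of the post-interest balance exceeds $30.00, each month B ← (B·(1+r))·(1 − 0.05), i.e. B shrinks by the factor (1+r)·0.95 = 0.96116.
This holds for months 1–8. Entering month 9 the balance is $582.73; 5% of the post-interest balance is now below $30.00, so the flat $30.00 minimum applies from here.
From month 9 a fixed $30.00 at rate r clears $582.73 in 23 more payments. Total: 8 + 23 = 31 months.

31 months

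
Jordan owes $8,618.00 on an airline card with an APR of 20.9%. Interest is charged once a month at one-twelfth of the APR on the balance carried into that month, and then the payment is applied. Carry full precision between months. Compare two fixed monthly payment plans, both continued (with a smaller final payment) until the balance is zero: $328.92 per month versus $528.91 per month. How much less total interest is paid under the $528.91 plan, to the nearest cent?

$1,384.47

Monthly rate r = 20.9%/12 = 1.74167% = 0.0174167.
At $328.92/mo: n = ⌈−ln(1 − rB₀/P)/ln(1+r)⌉ = 36 payments (last $97.39); total interest = total paid − $8,618.00 = $2,991.59.
At $528.91/mo: 20 payments (last $175.83); total interest $1,607.12.
Interest saved = $2,991.59 − $1,607.12 = $1,384.47.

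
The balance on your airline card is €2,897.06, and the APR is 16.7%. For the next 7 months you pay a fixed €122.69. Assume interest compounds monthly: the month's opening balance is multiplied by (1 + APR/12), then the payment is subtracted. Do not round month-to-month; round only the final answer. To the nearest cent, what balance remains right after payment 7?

Monthly rate r = 16.7%/12 = 1.39167% = 0.0139167.
Each month: B ← B·(1+r) − €122.69.
Month 1: interest €40.32; balance after payment €2,814.69.
Month 2: interest €39.17; balance after payment €2,731.17.
Month 3: interest €38.01; balance after payment €2,646.49.
Month 4: interest €36.83; balance after payment €2,560.63.
Month 5: interest €35.64; balance after payment €2,473.57.
Month 6: interest €34.42; balance after payment €2,385.31.
Month 7: interest €33.20; balance after payment €2,295.81.

€2,295.81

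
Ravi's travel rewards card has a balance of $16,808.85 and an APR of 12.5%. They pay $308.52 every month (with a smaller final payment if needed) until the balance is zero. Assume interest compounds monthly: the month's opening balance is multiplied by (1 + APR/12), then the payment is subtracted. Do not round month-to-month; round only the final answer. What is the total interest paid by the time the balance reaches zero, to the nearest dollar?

Monthly rate r = 12.5%/12 = 1.04167% = 0.0104167.
Payoff takes n = ⌈−ln(1 − rB₀/P)/ln(1+r)⌉ = ⌈80.888⌉ = 81 payments; the last is $274.15.
Total paid = 80·$308.52 + $274.15 = $24,955.75.
Total interest = total paid − principal = $24,955.75 − $16,808.85 = $8,146.90.

$8,147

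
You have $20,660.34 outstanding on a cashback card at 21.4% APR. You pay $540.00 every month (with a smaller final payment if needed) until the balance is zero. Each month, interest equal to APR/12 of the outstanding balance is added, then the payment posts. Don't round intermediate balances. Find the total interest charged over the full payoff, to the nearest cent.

Monthly rate r = 21.4%/12 = 1.78333% = 0.0178333.
Payoff takes n = ⌈−ln(1 − rB₀/P)/ln(1+r)⌉ = ⌈64.870⌉ = 65 payments; the last is $470.27.
Total paid = 64·$540.00 + $470.27 = $35,030.27.
Total interest = total paid − principal = $35,030.27 − $20,660.34 = $14,369.93.

$14,369.93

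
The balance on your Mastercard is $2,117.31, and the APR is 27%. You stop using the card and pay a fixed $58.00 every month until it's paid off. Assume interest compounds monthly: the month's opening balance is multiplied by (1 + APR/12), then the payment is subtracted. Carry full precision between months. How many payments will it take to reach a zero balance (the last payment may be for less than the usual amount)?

78 payments

Monthly rate r = 27%/12 = 2.25% = 0.0225.
Recurrence: B ← B·(1+r) − $58.00.
Month 1: interest $47.64; balance after payment $2,106.95.
Month 2: interest $47.41; balance after payment $2,096.36.
Closed form: n = −ln(1 − rB₀/P)/ln(1+r) = −ln(0.17863)/ln(1.0225) ≈ 77.411, so the balance reaches zero during payment 78.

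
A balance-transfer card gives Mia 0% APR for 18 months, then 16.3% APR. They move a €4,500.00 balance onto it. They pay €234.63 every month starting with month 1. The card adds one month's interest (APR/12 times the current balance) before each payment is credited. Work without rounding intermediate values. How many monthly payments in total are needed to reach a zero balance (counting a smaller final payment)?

Promo months 1–18 at r₀ = 0%/12 = 0; months 19+ at r₁ = 16.3%/12 = 0.0135833.
After month 18 (no interest yet): B = €4,500.00 − 18·€234.63 = €276.66.
Then at r₁ with €234.63/mo: n₂ = −ln(1 − r₁·B/P)/ln(1+r₁) ≈ 1.20 → 2 more payments.

20 payments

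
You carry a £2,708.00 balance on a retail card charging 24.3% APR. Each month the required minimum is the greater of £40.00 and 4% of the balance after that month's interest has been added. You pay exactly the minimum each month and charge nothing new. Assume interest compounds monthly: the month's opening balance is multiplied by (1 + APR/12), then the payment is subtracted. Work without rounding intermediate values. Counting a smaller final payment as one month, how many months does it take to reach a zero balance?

Monthly rate r = 24.3%/12 = 2.025% = 0.02025.
While 4% of the post-interest balance exceeds £40.00, each month B ← (B·(1+r))·(1 − 0.04), i.e. B shrinks by the factor (1+r)·0.96 = 0.97944.
This holds for months 1–49. Entering month 50 the balance is £978.50; 4% of the post-interest balance is now below £40.00, so the flat £40.00 minimum applies from here.
From month 50 a fixed £40.00 at rate r clears £978.50 in 35 more payments. Total: 49 + 35 = 84 months.

84 months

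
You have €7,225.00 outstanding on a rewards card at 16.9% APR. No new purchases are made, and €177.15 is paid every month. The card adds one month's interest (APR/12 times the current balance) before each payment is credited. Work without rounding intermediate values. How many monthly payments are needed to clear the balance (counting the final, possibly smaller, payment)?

Monthly rate r = 16.9%/12 = 1.40833% = 0.0140833.
Recurrence: B ← B·(1+r) − €177.15.
Month 1: interest €101.75; balance after payment €7,149.60.
Month 2: interest €100.69; balance after payment €7,073.14.
Closed form: n = −ln(1 − rB₀/P)/ln(1+r) = −ln(0.42562)/ln(1.01408) ≈ 61.081, so the balance reaches zero during payment 62.

62 months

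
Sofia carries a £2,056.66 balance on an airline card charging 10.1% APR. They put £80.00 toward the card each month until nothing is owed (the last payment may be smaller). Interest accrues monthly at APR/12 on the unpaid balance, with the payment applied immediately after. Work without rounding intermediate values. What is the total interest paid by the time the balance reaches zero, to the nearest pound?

£271

Monthly rate r = 10.1%/12 = 0.841667% = 0.00841667.
Payoff takes n = ⌈−ln(1 − rB₀/P)/ln(1+r)⌉ = ⌈29.091⌉ = 30 payments; the last is £7.34.
Total paid = 29·£80.00 + £7.34 = £2,327.34.
Total interest = total paid − principal = £2,327.34 − £2,056.66 = £270.68.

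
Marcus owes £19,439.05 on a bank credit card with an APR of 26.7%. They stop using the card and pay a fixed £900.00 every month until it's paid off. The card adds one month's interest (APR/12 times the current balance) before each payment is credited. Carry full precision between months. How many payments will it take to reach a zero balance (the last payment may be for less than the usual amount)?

30 months

Monthly rate r = 26.7%/12 = 2.225% = 0.02225.
Recurrence: B ← B·(1+r) − £900.00.
Month 1: interest £432.52; balance after payment £18,971.57.
Month 2: interest £422.12; balance after payment £18,493.69.
Closed form: n = −ln(1 − rB₀/P)/ln(1+r) = −ln(0.51942)/ln(1.02225) ≈ 29.766, so the balance reaches zero during payment 30.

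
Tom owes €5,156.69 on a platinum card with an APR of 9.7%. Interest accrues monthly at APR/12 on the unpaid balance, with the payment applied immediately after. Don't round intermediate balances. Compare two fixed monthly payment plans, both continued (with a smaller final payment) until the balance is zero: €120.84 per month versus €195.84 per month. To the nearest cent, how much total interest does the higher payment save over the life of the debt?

Monthly rate r = 9.7%/12 = 0.808333% = 0.00808333.
At €120.84/mo: n = ⌈−ln(1 − rB₀/P)/ln(1+r)⌉ = 53 payments (last €66.07); total interest = total paid − €5,156.69 = €1,193.06.
At €195.84/mo: 30 payments (last €142.55); total interest €665.22.
Interest saved = €1,193.06 − €665.22 = €527.84.

€527.84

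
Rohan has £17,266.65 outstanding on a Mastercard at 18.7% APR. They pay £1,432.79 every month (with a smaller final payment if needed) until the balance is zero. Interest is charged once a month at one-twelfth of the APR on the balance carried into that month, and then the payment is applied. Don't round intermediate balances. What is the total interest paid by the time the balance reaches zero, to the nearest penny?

£2,009.34

Monthly rate r = 18.7%/12 = 1.55833% = 0.0155833.
Payoff takes n = ⌈−ln(1 − rB₀/P)/ln(1+r)⌉ = ⌈13.452⌉ = 14 payments; the last is £649.72.
Total paid = 13·£1,432.79 + £649.72 = £19,275.99.
Total interest = total paid − principal = £19,275.99 − £17,266.65 = £2,009.34.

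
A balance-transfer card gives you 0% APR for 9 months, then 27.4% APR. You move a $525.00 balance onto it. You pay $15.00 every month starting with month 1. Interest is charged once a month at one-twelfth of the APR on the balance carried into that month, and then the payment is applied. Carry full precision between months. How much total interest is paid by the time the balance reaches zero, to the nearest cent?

$208.37

Promo months 1–9 at r₀ = 0%/12 = 0; months 10+ at r₁ = 27.4%/12 = 0.0228333.
After month 9 (no interest yet): B = $525.00 − 9·$15.00 = $390.00.
Then at r₁ with $15.00/mo: n₂ = −ln(1 − r₁·B/P)/ln(1+r₁) ≈ 39.89 → 40 more payments.
Total paid = 48·$15.00 + $13.37 = $733.37; interest = $733.37 − $525.00 = $208.37.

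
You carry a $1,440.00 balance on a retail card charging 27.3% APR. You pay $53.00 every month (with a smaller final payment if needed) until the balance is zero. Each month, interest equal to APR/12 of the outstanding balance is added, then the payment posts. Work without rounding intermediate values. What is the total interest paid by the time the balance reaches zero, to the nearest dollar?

$828

Monthly rate r = 27.3%/12 = 2.275% = 0.02275.
Payoff takes n = ⌈−ln(1 − rB₀/P)/ln(1+r)⌉ = ⌈42.793⌉ = 43 payments; the last is $42.12.
Total paid = 42·$53.00 + $42.12 = $2,268.12.
Total interest = total paid − principal = $2,268.12 − $1,440.00 = $828.12.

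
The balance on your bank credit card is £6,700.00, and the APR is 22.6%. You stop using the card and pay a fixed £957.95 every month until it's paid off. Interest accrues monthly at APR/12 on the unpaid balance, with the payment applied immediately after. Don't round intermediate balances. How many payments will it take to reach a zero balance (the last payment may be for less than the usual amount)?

Monthly rate r = 22.6%/12 = 1.88333% = 0.0188333.
Recurrence: B ← B·(1+r) − £957.95.
Month 1: interest £126.18; balance after payment £5,868.23.
Month 2: interest £110.52; balance after payment £5,020.80.
Closed form: n = −ln(1 − rB₀/P)/ln(1+r) = −ln(0.86828)/ln(1.01883) ≈ 7.570, so the balance reaches zero during payment 8.

8 months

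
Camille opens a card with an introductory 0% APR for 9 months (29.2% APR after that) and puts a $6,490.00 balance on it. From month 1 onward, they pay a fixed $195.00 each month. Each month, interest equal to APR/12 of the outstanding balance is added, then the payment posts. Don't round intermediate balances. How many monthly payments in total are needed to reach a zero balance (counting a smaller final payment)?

Promo months 1–9 at r₀ = 0%/12 = 0; months 10+ at r₁ = 29.2%/12 = 0.0243333.
After month 9 (no interest yet): B = $6,490.00 − 9·$195.00 = $4,735.00.
Then at r₁ with $195.00/mo: n₂ = −ln(1 − r₁·B/P)/ln(1+r₁) ≈ 37.17 → 38 more payments.

47 payments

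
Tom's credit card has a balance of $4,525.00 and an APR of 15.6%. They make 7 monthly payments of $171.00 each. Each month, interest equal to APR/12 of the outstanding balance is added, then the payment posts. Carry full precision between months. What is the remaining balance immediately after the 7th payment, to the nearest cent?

Monthly rate r = 15.6%/12 = 1.3% = 0.013.
Each month: B ← B·(1+r) − $171.00.
Month 1: interest $58.82; balance after payment $4,412.82.
Month 2: interest $57.37; balance after payment $4,299.19.
Month 3: interest $55.89; balance after payment $4,184.08.
Month 4: interest $54.39; balance after payment $4,067.47.
Month 5: interest $52.88; balance after payment $3,949.35.
Month 6: interest $51.34; balance after payment $3,829.69.
Month 7: interest $49.79; balance after payment $3,708.48.

$3,708.48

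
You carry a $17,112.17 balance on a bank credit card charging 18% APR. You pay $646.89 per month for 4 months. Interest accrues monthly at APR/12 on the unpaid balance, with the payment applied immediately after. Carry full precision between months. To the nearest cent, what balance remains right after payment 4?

$15,515.87

Monthly rate r = 18%/12 = 1.5% = 0.015.
Each month: B ← B·(1+r) − $646.89.
Month 1: interest $256.68; balance after payment $16,721.96.
Month 2: interest $250.83; balance after payment $16,325.90.
Month 3: interest $244.89; balance after payment $15,923.90.
Month 4: interest $238.86; balance after payment $15,515.87.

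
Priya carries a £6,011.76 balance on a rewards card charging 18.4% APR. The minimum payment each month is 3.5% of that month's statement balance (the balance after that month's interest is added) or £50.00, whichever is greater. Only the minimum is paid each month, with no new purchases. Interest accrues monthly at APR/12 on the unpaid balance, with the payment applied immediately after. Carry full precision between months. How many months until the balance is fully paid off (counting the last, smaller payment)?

109 months

Monthly rate r = 18.4%/12 = 1.53333% = 0.0153333.
While 3.5% of the post-interest balance exceeds £50.00, each month B ← (B·(1+r))·(1 − 0.035), i.e. B shrinks by the factor (1+r)·0.965 = 0.9798.
This holds for months 1–72. Entering month 73 the balance is £1,382.90; 3.5% of the post-interest balance is now below £50.00, so the flat £50.00 minimum applies from here.
From month 73 a fixed £50.00 at rate r clears £1,382.90 in 37 more payments. Total: 72 + 37 = 109 months.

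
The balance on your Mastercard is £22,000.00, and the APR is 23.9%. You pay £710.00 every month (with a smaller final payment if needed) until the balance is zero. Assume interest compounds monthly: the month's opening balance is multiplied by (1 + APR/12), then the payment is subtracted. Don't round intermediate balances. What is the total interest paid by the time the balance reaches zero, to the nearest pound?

£12,567

Monthly rate r = 23.9%/12 = 1.99167% = 0.0199167.
Payoff takes n = ⌈−ln(1 − rB₀/P)/ln(1+r)⌉ = ⌈48.683⌉ = 49 payments; the last is £486.52.
Total paid = 48·£710.00 + £486.52 = £34,566.52.
Total interest = total paid − principal = £34,566.52 − £22,000.00 = £12,566.52.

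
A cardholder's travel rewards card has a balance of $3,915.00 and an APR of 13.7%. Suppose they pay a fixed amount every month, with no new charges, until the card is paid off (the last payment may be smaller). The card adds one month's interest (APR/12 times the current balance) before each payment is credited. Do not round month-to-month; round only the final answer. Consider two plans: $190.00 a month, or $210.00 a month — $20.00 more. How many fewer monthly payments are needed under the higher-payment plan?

2 fewer payments

Monthly rate r = 13.7%/12 = 1.14167% = 0.0114167.
At $190.00/mo: n = ⌈−ln(1 − rB₀/P)/ln(1+r)⌉ = 24 payments (last $119.12); total interest = total paid − $3,915.00 = $574.12.
At $210.00/mo: 22 payments (last $17.31); total interest $512.31.
Payments saved = 24 − 22 = 2.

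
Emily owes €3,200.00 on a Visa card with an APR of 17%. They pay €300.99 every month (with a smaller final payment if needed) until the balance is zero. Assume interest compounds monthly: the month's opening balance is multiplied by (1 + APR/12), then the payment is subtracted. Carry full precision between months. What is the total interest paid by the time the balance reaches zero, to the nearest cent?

€293.30

Monthly rate r = 17%/12 = 1.41667% = 0.0141667.
Payoff takes n = ⌈−ln(1 − rB₀/P)/ln(1+r)⌉ = ⌈11.604⌉ = 12 payments; the last is €182.41.
Total paid = 11·€300.99 + €182.41 = €3,493.30.
Total interest = total paid − principal = €3,493.30 − €3,200.00 = €293.30.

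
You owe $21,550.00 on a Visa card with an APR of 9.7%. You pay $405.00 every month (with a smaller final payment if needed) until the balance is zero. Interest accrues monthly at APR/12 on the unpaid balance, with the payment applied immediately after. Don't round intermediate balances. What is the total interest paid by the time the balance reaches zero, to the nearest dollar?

$6,738

Monthly rate r = 9.7%/12 = 0.808333% = 0.00808333.
Payoff takes n = ⌈−ln(1 − rB₀/P)/ln(1+r)⌉ = ⌈69.846⌉ = 70 payments; the last is $342.77.
Total paid = 69·$405.00 + $342.77 = $28,287.77.
Total interest = total paid − principal = $28,287.77 − $21,550.00 = $6,737.77.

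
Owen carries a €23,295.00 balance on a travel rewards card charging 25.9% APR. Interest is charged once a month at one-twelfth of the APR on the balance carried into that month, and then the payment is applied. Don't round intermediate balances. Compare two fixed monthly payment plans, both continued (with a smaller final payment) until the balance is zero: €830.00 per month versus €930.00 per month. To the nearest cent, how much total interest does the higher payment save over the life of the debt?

€2,300.29

Monthly rate r = 25.9%/12 = 2.15833% = 0.0215833.
At €830.00/mo: n = ⌈−ln(1 − rB₀/P)/ln(1+r)⌉ = 44 payments (last €491.69); total interest = total paid − €23,295.00 = €12,886.69.
At €930.00/mo: 37 payments (last €401.40); total interest €10,586.40.
Interest saved = €12,886.69 − €10,586.40 = €2,300.29.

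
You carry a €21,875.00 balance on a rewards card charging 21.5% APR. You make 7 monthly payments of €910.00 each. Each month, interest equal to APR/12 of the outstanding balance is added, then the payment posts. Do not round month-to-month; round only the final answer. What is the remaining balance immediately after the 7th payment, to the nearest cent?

Monthly rate r = 21.5%/12 = 1.79167% = 0.0179167.
Each month: B ← B·(1+r) − €910.00.
Month 1: interest €391.93; balance after payment €21,356.93.
Month 2: interest €382.64; balance after payment €20,829.57.
Month 3: interest €373.20; balance after payment €20,292.77.
Month 4: interest €363.58; balance after payment €19,746.35.
Month 5: interest €353.79; balance after payment €19,190.14.
Month 6: interest €343.82; balance after payment €18,623.96.
Month 7: interest €333.68; balance after payment €18,047.64.

€18,047.64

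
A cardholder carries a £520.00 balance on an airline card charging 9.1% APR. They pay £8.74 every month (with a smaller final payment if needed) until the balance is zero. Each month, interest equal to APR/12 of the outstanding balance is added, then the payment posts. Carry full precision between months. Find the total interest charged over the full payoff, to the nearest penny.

£174.13

Monthly rate r = 9.1%/12 = 0.758333% = 0.00758333.
Payoff takes n = ⌈−ln(1 − rB₀/P)/ln(1+r)⌉ = ⌈79.419⌉ = 80 payments; the last is £3.67.
Total paid = 79·£8.74 + £3.67 = £694.13.
Total interest = total paid − principal = £694.13 − £520.00 = £174.13.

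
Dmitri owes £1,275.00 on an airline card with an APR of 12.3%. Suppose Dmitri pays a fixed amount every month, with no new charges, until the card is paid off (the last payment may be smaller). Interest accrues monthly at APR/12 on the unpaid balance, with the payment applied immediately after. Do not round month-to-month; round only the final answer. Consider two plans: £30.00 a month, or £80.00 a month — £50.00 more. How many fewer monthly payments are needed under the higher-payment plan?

39 fewer payments

Monthly rate r = 12.3%/12 = 1.025% = 0.01025.
At £30.00/mo: n = ⌈−ln(1 − rB₀/P)/ln(1+r)⌉ = 57 payments (last £2.83); total interest = total paid − £1,275.00 = £407.83.
At £80.00/mo: 18 payments (last £39.31); total interest £124.31.
Payments saved = 57 − 18 = 39.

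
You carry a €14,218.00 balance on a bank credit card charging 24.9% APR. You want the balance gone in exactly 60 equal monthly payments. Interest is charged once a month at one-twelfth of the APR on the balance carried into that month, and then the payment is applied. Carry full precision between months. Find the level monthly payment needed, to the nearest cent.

Monthly rate r = 24.9%/12 = 2.075% = 0.02075.
Level-payment amortization: P = B₀·r / (1 − (1+r)^(−n)) = 14218.00·0.02075 / (1 − 1.02075^(−60)).
Denominator 1 − (1+r)^(−60) = 0.708366987.
P = 295.023 / 0.708366987 ≈ 416.48.

€416.48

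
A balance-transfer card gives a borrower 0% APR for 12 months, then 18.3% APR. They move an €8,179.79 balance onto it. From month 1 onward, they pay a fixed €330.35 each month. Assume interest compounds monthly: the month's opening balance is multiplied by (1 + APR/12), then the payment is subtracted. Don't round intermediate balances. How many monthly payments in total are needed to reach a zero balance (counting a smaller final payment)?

27 payments

Promo months 1–12 at r₀ = 0%/12 = 0; months 13+ at r₁ = 18.3%/12 = 0.01525.
After month 12 (no interest yet): B = €8,179.79 − 12·€330.35 = €4,215.59.
Then at r₁ with €330.35/mo: n₂ = −ln(1 − r₁·B/P)/ln(1+r₁) ≈ 14.30 → 15 more payments.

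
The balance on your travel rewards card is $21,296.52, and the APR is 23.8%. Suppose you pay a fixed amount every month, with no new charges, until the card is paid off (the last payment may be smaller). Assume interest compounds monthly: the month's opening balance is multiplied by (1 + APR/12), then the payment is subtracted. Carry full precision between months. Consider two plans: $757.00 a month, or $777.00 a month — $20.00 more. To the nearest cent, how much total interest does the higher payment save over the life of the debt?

$435.05

Monthly rate r = 23.8%/12 = 1.98333% = 0.0198333.
At $757.00/mo: n = ⌈−ln(1 − rB₀/P)/ln(1+r)⌉ = 42 payments (last $432.10); total interest = total paid − $21,296.52 = $10,172.58.
At $777.00/mo: 40 payments (last $731.05); total interest $9,737.53.
Interest saved = $10,172.58 − $9,737.53 = $435.05.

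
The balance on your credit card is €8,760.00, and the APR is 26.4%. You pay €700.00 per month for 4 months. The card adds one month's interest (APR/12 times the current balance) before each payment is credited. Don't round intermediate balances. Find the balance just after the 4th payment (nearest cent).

€6,662.93

Monthly rate r = 26.4%/12 = 2.2% = 0.022.
Each month: B ← B·(1+r) − €700.00.
Month 1: interest €192.72; balance after payment €8,252.72.
Month 2: interest €181.56; balance after payment €7,734.28.
Month 3: interest €170.15; balance after payment €7,204.43.
Month 4: interest €158.50; balance after payment €6,662.93.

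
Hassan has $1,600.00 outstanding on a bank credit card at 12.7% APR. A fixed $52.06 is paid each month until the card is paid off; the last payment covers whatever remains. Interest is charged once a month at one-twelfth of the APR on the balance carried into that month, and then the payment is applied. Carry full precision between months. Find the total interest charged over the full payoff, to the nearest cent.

Monthly rate r = 12.7%/12 = 1.05833% = 0.0105833.
Payoff takes n = ⌈−ln(1 − rB₀/P)/ln(1+r)⌉ = ⌈37.371⌉ = 38 payments; the last is $19.40.
Total paid = 37·$52.06 + $19.40 = $1,945.62.
Total interest = total paid − principal = $1,945.62 − $1,600.00 = $345.62.

$345.62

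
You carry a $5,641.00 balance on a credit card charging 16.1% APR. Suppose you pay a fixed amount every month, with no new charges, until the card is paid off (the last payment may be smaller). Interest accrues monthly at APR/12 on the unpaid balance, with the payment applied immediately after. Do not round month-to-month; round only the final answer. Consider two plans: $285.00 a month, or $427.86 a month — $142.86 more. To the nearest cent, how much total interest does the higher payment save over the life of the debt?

$350.29

Monthly rate r = 16.1%/12 = 1.34167% = 0.0134167.
At $285.00/mo: n = ⌈−ln(1 − rB₀/P)/ln(1+r)⌉ = 24 payments (last $45.37); total interest = total paid − $5,641.00 = $959.37.
At $427.86/mo: 15 payments (last $260.04); total interest $609.08.
Interest saved = $959.37 − $609.08 = $350.29.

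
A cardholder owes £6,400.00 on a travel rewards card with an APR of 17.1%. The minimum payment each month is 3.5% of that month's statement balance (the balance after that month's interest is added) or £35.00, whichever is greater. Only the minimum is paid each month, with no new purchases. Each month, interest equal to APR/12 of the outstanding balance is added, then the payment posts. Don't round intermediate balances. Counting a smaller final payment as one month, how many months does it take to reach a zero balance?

124 months

Monthly rate r = 17.1%/12 = 1.425% = 0.01425.
While 3.5% of the post-interest balance exceeds £35.00, each month B ← (B·(1+r))·(1 − 0.035), i.e. B shrinks by the factor (1+r)·0.965 = 0.97875.
This holds for months 1–88. Entering month 89 the balance is £966.82; 3.5% of the post-interest balance is now below £35.00, so the flat £35.00 minimum applies from here.
From month 89 a fixed £35.00 at rate r clears £966.82 in 36 more payments. Total: 88 + 36 = 124 months.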